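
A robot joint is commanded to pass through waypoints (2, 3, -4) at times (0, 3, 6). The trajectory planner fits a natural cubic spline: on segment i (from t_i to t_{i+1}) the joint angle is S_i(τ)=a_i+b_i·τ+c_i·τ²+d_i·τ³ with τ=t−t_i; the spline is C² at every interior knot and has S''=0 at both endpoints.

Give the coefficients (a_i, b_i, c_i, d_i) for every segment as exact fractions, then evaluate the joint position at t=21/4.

Δ: Δ0=1/3, Δ1=-7/3
row 1: diag=12, rhs=-16; c'=1/4, d'=-4/3
back: M1=-4/3
M: M0=0, M1=-4/3, M2=0
seg 0: a=2, c=M0/2=0, d=(M1−M0)/(6·3)=-2/27, b=Δ0−h0·(2M0+M1)/6=1
seg 1: a=3, c=M1/2=-2/3, d=(M2−M1)/(6·3)=2/27, b=Δ1−h1·(2M1+M2)/6=-1
t_q=21/4 → seg 1, τ=9/4; S=3+-1·τ+-2/3·τ²+2/27·τ³=-57/32

  seg 0: a=2 b=1 c=0 d=-2/27
  seg 1: a=3 b=-1 c=-2/3 d=2/27
S(21/4) = -57/32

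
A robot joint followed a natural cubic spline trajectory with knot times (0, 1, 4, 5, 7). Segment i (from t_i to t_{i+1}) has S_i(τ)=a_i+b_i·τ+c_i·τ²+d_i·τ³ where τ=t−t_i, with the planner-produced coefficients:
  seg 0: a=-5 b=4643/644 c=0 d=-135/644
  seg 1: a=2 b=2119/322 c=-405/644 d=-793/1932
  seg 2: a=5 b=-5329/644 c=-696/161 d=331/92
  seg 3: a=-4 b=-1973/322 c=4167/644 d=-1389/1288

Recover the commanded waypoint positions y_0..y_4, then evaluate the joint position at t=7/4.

y_0=-5 y_1=2 y_2=5 y_3=-4 y_4=1
S(7/4) = 264139/41216

y_0 = S_0(0) = a_0 = -5
y_1 = S_1(0) = a_1 = 2
y_2 = S_2(0) = a_2 = 5
y_3 = S_3(0) = a_3 = -4
y_4 = S_3(2) = 1
t_q=7/4 is in segment 1 (τ=3/4); S_1(τ)=264139/41216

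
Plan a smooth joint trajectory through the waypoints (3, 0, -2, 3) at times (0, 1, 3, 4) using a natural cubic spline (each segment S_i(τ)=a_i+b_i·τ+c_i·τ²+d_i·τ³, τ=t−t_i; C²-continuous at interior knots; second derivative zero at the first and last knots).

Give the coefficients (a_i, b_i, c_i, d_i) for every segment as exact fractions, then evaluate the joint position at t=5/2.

  seg 0: a=3 b=-3 c=0 d=0
  seg 1: a=0 b=-3 c=0 d=1/2
  seg 2: a=-2 b=3 c=3 d=-1
S(5/2) = -45/16

Δ: Δ0=-3, Δ1=-1, Δ2=5
row 1: diag=6, rhs=12; c'=1/3, d'=2
row 2: denom=6−2·1/3=16/3; d'=(36−2·2)/(16/3)=6
back: M2=6
back: M1=2−1/3·6=0
M: M0=0, M1=0, M2=6, M3=0
seg 0: a=3, c=M0/2=0, d=(M1−M0)/(6·1)=0, b=Δ0−h0·(2M0+M1)/6=-3
seg 1: a=0, c=M1/2=0, d=(M2−M1)/(6·2)=1/2, b=Δ1−h1·(2M1+M2)/6=-3
seg 2: a=-2, c=M2/2=3, d=(M3−M2)/(6·1)=-1, b=Δ2−h2·(2M2+M3)/6=3
t_q=5/2 → seg 1, τ=3/2; S=0+-3·τ+0·τ²+1/2·τ³=-45/16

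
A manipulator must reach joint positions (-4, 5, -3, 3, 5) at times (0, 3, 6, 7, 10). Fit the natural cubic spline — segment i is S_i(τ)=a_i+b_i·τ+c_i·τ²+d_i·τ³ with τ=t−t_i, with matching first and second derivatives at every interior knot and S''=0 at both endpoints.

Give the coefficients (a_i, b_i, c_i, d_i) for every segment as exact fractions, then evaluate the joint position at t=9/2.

Δ: Δ0=3, Δ1=-8/3, Δ2=6, Δ3=2/3
row 1: diag=12, rhs=-34; c'=1/4, d'=-17/6
row 2: denom=8−3·1/4=29/4; d'=(52−3·-17/6)/(29/4)=242/29
row 3: denom=8−1·4/29=228/29; d'=(-32−1·242/29)/(228/29)=-195/38
back: M3=-195/38
back: M2=242/29−4/29·-195/38=172/19
back: M1=-17/6−1/4·172/19=-581/114
M: M0=0, M1=-581/114, M2=172/19, M3=-195/38, M4=0
seg 0: a=-4, c=M0/2=0, d=(M1−M0)/(6·3)=-581/2052, b=Δ0−h0·(2M0+M1)/6=1265/228
seg 1: a=5, c=M1/2=-581/228, d=(M2−M1)/(6·3)=1613/2052, b=Δ1−h1·(2M1+M2)/6=-239/114
seg 2: a=-3, c=M2/2=86/19, d=(M3−M2)/(6·1)=-539/228, b=Δ2−h2·(2M2+M3)/6=875/228
seg 3: a=3, c=M3/2=-195/76, d=(M4−M3)/(6·3)=65/228, b=Δ3−h3·(2M3+M4)/6=661/114
t_q=9/2 → seg 1, τ=3/2; S=5+-239/114·τ+-581/228·τ²+1613/2052·τ³=-745/608

  seg 0: a=-4 b=1265/228 c=0 d=-581/2052
  seg 1: a=5 b=-239/114 c=-581/228 d=1613/2052
  seg 2: a=-3 b=875/228 c=86/19 d=-539/228
  seg 3: a=3 b=661/114 c=-195/76 d=65/228
S(9/2) = -745/608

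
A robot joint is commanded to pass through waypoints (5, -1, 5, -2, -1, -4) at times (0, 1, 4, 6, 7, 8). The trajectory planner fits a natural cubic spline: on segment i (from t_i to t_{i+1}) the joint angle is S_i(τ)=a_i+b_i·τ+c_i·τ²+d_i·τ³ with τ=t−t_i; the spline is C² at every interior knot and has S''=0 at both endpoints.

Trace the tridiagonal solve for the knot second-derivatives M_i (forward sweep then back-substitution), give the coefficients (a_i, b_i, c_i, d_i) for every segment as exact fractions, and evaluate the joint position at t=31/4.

  seg 0: a=5 b=-22507/3010 c=0 d=4447/3010
  seg 1: a=-1 b=-4583/1505 c=13341/3010 d=-8279/9030
  seg 2: a=5 b=-3631/3010 c=-5748/1505 d=2011/1505
  seg 3: a=-2 b=-193/430 c=6318/1505 d=-1655/602
  seg 4: a=-1 b=-452/1505 c=-12189/3010 d=4063/3010
S(31/4) = -113027/38528

Δ: Δ0=-6, Δ1=2, Δ2=-7/2, Δ3=1, Δ4=-3
row 1: diag=8, rhs=48; c'=3/8, d'=6
row 2: denom=10−3·3/8=71/8; d'=(-33−3·6)/(71/8)=-408/71
row 3: denom=6−2·16/71=394/71; d'=(27−2·-408/71)/(394/71)=2733/394
row 4: denom=4−1·71/394=1505/394; d'=(-24−1·2733/394)/(1505/394)=-12189/1505
back: M4=-12189/1505
back: M3=2733/394−71/394·-12189/1505=12636/1505
back: M2=-408/71−16/71·12636/1505=-11496/1505
back: M1=6−3/8·-11496/1505=13341/1505
M: M0=0, M1=13341/1505, M2=-11496/1505, M3=12636/1505, M4=-12189/1505, M5=0
seg 0: a=5, c=M0/2=0, d=(M1−M0)/(6·1)=4447/3010, b=Δ0−h0·(2M0+M1)/6=-22507/3010
seg 1: a=-1, c=M1/2=13341/3010, d=(M2−M1)/(6·3)=-8279/9030, b=Δ1−h1·(2M1+M2)/6=-4583/1505
seg 2: a=5, c=M2/2=-5748/1505, d=(M3−M2)/(6·2)=2011/1505, b=Δ2−h2·(2M2+M3)/6=-3631/3010
seg 3: a=-2, c=M3/2=6318/1505, d=(M4−M3)/(6·1)=-1655/602, b=Δ3−h3·(2M3+M4)/6=-193/430
seg 4: a=-1, c=M4/2=-12189/3010, d=(M5−M4)/(6·1)=4063/3010, b=Δ4−h4·(2M4+M5)/6=-452/1505
t_q=31/4 → seg 4, τ=3/4; S=-1+-452/1505·τ+-12189/3010·τ²+4063/3010·τ³=-113027/38528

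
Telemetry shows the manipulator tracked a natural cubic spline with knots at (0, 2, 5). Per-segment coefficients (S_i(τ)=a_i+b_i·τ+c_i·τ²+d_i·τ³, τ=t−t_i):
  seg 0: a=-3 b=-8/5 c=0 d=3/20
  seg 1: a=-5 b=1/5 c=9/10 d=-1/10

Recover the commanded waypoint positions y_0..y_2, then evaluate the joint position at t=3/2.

y_0 = S_0(0) = a_0 = -3
y_1 = S_1(0) = a_1 = -5
y_2 = S_1(3) = 1
t_q=3/2 is in segment 0 (τ=3/2); S_0(τ)=-783/160

y_0=-3 y_1=-5 y_2=1
S(3/2) = -783/160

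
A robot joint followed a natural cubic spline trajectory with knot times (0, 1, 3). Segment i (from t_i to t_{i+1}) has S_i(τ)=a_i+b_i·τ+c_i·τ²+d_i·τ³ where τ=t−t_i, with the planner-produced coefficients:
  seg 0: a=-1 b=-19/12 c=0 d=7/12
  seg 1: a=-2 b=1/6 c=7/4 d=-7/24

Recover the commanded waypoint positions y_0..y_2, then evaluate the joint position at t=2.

y_0=-1 y_1=-2 y_2=3
S(2) = -3/8

y_0 = S_0(0) = a_0 = -1
y_1 = S_1(0) = a_1 = -2
y_2 = S_1(2) = 3
t_q=2 is in segment 1 (τ=1); S_1(τ)=-3/8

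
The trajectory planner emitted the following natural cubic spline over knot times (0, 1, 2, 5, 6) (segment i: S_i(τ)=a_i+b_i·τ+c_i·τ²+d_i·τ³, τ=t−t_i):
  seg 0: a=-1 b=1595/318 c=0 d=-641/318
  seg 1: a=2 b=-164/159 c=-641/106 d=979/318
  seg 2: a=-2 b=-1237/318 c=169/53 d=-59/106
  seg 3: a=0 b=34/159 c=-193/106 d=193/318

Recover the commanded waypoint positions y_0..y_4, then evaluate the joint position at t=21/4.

y_0=-1 y_1=2 y_2=-2 y_3=0 y_4=-1
S(21/4) = -345/6784

y_0 = S_0(0) = a_0 = -1
y_1 = S_1(0) = a_1 = 2
y_2 = S_2(0) = a_2 = -2
y_3 = S_3(0) = a_3 = 0
y_4 = S_3(1) = -1
t_q=21/4 is in segment 3 (τ=1/4); S_3(τ)=-345/6784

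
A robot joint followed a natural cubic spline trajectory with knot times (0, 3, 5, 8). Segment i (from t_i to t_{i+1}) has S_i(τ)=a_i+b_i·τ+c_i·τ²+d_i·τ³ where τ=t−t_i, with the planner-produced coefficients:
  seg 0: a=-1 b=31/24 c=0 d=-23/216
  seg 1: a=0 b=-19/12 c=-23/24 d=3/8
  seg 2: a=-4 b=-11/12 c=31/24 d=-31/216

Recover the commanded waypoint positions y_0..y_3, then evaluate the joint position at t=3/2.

y_0=-1 y_1=0 y_2=-4 y_3=1
S(3/2) = 37/64

y_0 = S_0(0) = a_0 = -1
y_1 = S_1(0) = a_1 = 0
y_2 = S_2(0) = a_2 = -4
y_3 = S_2(3) = 1
t_q=3/2 is in segment 0 (τ=3/2); S_0(τ)=37/64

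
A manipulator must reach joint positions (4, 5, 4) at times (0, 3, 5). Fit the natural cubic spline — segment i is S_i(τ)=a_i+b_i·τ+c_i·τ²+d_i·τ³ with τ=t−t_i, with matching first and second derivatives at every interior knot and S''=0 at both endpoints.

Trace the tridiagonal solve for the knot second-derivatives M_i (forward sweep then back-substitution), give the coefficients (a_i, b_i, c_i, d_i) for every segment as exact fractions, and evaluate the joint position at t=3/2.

Δ: Δ0=1/3, Δ1=-1/2
row 1: diag=10, rhs=-5; c'=1/5, d'=-1/2
back: M1=-1/2
M: M0=0, M1=-1/2, M2=0
seg 0: a=4, c=M0/2=0, d=(M1−M0)/(6·3)=-1/36, b=Δ0−h0·(2M0+M1)/6=7/12
seg 1: a=5, c=M1/2=-1/4, d=(M2−M1)/(6·2)=1/24, b=Δ1−h1·(2M1+M2)/6=-1/6
t_q=3/2 → seg 0, τ=3/2; S=4+7/12·τ+0·τ²+-1/36·τ³=153/32

  seg 0: a=4 b=7/12 c=0 d=-1/36
  seg 1: a=5 b=-1/6 c=-1/4 d=1/24
S(3/2) = 153/32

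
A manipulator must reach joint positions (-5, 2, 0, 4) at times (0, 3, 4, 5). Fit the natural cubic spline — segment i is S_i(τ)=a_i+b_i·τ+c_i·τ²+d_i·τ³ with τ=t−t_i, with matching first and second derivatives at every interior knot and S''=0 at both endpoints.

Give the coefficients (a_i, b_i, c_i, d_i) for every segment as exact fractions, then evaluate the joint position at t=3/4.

  seg 0: a=-5 b=427/93 c=0 d=-70/279
  seg 1: a=2 b=-203/93 c=-70/31 d=227/93
  seg 2: a=0 b=58/93 c=157/31 d=-157/93
S(3/4) = -1649/992

Δ: Δ0=7/3, Δ1=-2, Δ2=4
row 1: diag=8, rhs=-26; c'=1/8, d'=-13/4
row 2: denom=4−1·1/8=31/8; d'=(36−1·-13/4)/(31/8)=314/31
back: M2=314/31
back: M1=-13/4−1/8·314/31=-140/31
M: M0=0, M1=-140/31, M2=314/31, M3=0
seg 0: a=-5, c=M0/2=0, d=(M1−M0)/(6·3)=-70/279, b=Δ0−h0·(2M0+M1)/6=427/93
seg 1: a=2, c=M1/2=-70/31, d=(M2−M1)/(6·1)=227/93, b=Δ1−h1·(2M1+M2)/6=-203/93
seg 2: a=0, c=M2/2=157/31, d=(M3−M2)/(6·1)=-157/93, b=Δ2−h2·(2M2+M3)/6=58/93
t_q=3/4 → seg 0, τ=3/4; S=-5+427/93·τ+0·τ²+-70/279·τ³=-1649/992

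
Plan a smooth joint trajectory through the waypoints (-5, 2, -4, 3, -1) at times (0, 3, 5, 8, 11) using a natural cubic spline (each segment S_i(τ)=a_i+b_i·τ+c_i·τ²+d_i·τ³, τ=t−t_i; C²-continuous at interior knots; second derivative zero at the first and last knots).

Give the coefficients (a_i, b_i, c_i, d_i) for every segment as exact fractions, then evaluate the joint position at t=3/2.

  seg 0: a=-5 b=784/177 c=0 d=-371/1593
  seg 1: a=2 b=-329/177 c=-371/177 d=45/59
  seg 2: a=-4 b=-193/177 c=439/177 d=-79/177
  seg 3: a=3 b=308/177 c=-272/177 d=272/1593
S(3/2) = 405/472

Δ: Δ0=7/3, Δ1=-3, Δ2=7/3, Δ3=-4/3
row 1: diag=10, rhs=-32; c'=1/5, d'=-16/5
row 2: denom=10−2·1/5=48/5; d'=(32−2·-16/5)/(48/5)=4
row 3: denom=12−3·5/16=177/16; d'=(-22−3·4)/(177/16)=-544/177
back: M3=-544/177
back: M2=4−5/16·-544/177=878/177
back: M1=-16/5−1/5·878/177=-742/177
M: M0=0, M1=-742/177, M2=878/177, M3=-544/177, M4=0
seg 0: a=-5, c=M0/2=0, d=(M1−M0)/(6·3)=-371/1593, b=Δ0−h0·(2M0+M1)/6=784/177
seg 1: a=2, c=M1/2=-371/177, d=(M2−M1)/(6·2)=45/59, b=Δ1−h1·(2M1+M2)/6=-329/177
seg 2: a=-4, c=M2/2=439/177, d=(M3−M2)/(6·3)=-79/177, b=Δ2−h2·(2M2+M3)/6=-193/177
seg 3: a=3, c=M3/2=-272/177, d=(M4−M3)/(6·3)=272/1593, b=Δ3−h3·(2M3+M4)/6=308/177
t_q=3/2 → seg 0, τ=3/2; S=-5+784/177·τ+0·τ²+-371/1593·τ³=405/472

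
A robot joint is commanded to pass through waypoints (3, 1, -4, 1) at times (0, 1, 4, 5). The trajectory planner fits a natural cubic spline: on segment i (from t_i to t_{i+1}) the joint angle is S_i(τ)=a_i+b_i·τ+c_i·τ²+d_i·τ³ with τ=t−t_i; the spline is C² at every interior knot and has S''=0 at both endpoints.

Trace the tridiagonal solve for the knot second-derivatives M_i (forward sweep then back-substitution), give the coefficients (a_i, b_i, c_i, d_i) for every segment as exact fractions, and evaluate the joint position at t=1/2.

Δ: Δ0=-2, Δ1=-5/3, Δ2=5
row 1: diag=8, rhs=2; c'=3/8, d'=1/4
row 2: denom=8−3·3/8=55/8; d'=(40−3·1/4)/(55/8)=314/55
back: M2=314/55
back: M1=1/4−3/8·314/55=-104/55
M: M0=0, M1=-104/55, M2=314/55, M3=0
seg 0: a=3, c=M0/2=0, d=(M1−M0)/(6·1)=-52/165, b=Δ0−h0·(2M0+M1)/6=-278/165
seg 1: a=1, c=M1/2=-52/55, d=(M2−M1)/(6·3)=19/45, b=Δ1−h1·(2M1+M2)/6=-434/165
seg 2: a=-4, c=M2/2=157/55, d=(M3−M2)/(6·1)=-157/165, b=Δ2−h2·(2M2+M3)/6=511/165
t_q=1/2 → seg 0, τ=1/2; S=3+-278/165·τ+0·τ²+-52/165·τ³=233/110

  seg 0: a=3 b=-278/165 c=0 d=-52/165
  seg 1: a=1 b=-434/165 c=-52/55 d=19/45
  seg 2: a=-4 b=511/165 c=157/55 d=-157/165
S(1/2) = 233/110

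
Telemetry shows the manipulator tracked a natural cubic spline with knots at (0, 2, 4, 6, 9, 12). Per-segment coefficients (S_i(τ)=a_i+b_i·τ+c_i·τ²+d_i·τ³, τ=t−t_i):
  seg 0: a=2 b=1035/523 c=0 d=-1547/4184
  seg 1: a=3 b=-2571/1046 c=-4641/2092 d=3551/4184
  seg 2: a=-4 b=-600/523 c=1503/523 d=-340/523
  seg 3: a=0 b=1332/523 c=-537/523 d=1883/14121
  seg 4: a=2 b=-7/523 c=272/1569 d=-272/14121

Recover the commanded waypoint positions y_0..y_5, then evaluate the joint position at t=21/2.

y_0=2 y_1=3 y_2=-4 y_3=0 y_4=2 y_5=3
S(21/2) = 2411/1046

y_0 = S_0(0) = a_0 = 2
y_1 = S_1(0) = a_1 = 3
y_2 = S_2(0) = a_2 = -4
y_3 = S_3(0) = a_3 = 0
y_4 = S_4(0) = a_4 = 2
y_5 = S_4(3) = 3
t_q=21/2 is in segment 4 (τ=3/2); S_4(τ)=2411/1046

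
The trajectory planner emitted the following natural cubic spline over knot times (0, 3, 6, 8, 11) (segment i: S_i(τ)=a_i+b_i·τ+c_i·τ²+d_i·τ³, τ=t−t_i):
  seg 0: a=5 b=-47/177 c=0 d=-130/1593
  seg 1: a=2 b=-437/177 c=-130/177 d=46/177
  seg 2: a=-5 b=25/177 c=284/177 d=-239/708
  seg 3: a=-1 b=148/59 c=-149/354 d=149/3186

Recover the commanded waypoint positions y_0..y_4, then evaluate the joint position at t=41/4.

y_0 = S_0(0) = a_0 = 5
y_1 = S_1(0) = a_1 = 2
y_2 = S_2(0) = a_2 = -5
y_3 = S_3(0) = a_3 = -1
y_4 = S_3(3) = 4
t_q=41/4 is in segment 3 (τ=9/4); S_3(τ)=23003/7552

y_0=5 y_1=2 y_2=-5 y_3=-1 y_4=4
S(41/4) = 23003/7552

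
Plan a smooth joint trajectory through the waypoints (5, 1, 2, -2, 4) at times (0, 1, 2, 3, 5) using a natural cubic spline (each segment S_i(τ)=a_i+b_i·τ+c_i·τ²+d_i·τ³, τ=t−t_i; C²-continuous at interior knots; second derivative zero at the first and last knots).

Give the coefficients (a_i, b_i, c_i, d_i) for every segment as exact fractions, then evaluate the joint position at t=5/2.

  seg 0: a=5 b=-248/43 c=0 d=76/43
  seg 1: a=1 b=-20/43 c=228/43 d=-165/43
  seg 2: a=2 b=-59/43 c=-267/43 d=154/43
  seg 3: a=-2 b=-131/43 c=195/43 d=-65/86
S(5/2) = 9/43

Δ: Δ0=-4, Δ1=1, Δ2=-4, Δ3=3
row 1: diag=4, rhs=30; c'=1/4, d'=15/2
row 2: denom=4−1·1/4=15/4; d'=(-30−1·15/2)/(15/4)=-10
row 3: denom=6−1·4/15=86/15; d'=(42−1·-10)/(86/15)=390/43
back: M3=390/43
back: M2=-10−4/15·390/43=-534/43
back: M1=15/2−1/4·-534/43=456/43
M: M0=0, M1=456/43, M2=-534/43, M3=390/43, M4=0
seg 0: a=5, c=M0/2=0, d=(M1−M0)/(6·1)=76/43, b=Δ0−h0·(2M0+M1)/6=-248/43
seg 1: a=1, c=M1/2=228/43, d=(M2−M1)/(6·1)=-165/43, b=Δ1−h1·(2M1+M2)/6=-20/43
seg 2: a=2, c=M2/2=-267/43, d=(M3−M2)/(6·1)=154/43, b=Δ2−h2·(2M2+M3)/6=-59/43
seg 3: a=-2, c=M3/2=195/43, d=(M4−M3)/(6·2)=-65/86, b=Δ3−h3·(2M3+M4)/6=-131/43
t_q=5/2 → seg 2, τ=1/2; S=2+-59/43·τ+-267/43·τ²+154/43·τ³=9/43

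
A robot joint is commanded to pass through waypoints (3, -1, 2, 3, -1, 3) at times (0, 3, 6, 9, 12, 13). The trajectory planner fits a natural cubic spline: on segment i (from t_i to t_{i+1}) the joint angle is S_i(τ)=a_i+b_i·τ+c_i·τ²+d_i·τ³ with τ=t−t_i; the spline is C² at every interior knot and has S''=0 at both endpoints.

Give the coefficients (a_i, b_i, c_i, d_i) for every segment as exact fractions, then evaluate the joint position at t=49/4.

  seg 0: a=3 b=-2338/1209 c=0 d=242/3627
  seg 1: a=-1 b=-160/1209 c=242/403 d=-809/10881
  seg 2: a=2 b=1769/1209 c=-83/1209 d=-1117/10881
  seg 3: a=3 b=-160/93 c=-400/403 d=452/1209
  seg 4: a=-1 b=2924/1209 c=956/403 d=-956/1209
S(49/4) = -1673/6448

Δ: Δ0=-4/3, Δ1=1, Δ2=1/3, Δ3=-4/3, Δ4=4
row 1: diag=12, rhs=14; c'=1/4, d'=7/6
row 2: denom=12−3·1/4=45/4; d'=(-4−3·7/6)/(45/4)=-2/3
row 3: denom=12−3·4/15=56/5; d'=(-10−3·-2/3)/(56/5)=-5/7
row 4: denom=8−3·15/56=403/56; d'=(32−3·-5/7)/(403/56)=1912/403
back: M4=1912/403
back: M3=-5/7−15/56·1912/403=-800/403
back: M2=-2/3−4/15·-800/403=-166/1209
back: M1=7/6−1/4·-166/1209=484/403
M: M0=0, M1=484/403, M2=-166/1209, M3=-800/403, M4=1912/403, M5=0
seg 0: a=3, c=M0/2=0, d=(M1−M0)/(6·3)=242/3627, b=Δ0−h0·(2M0+M1)/6=-2338/1209
seg 1: a=-1, c=M1/2=242/403, d=(M2−M1)/(6·3)=-809/10881, b=Δ1−h1·(2M1+M2)/6=-160/1209
seg 2: a=2, c=M2/2=-83/1209, d=(M3−M2)/(6·3)=-1117/10881, b=Δ2−h2·(2M2+M3)/6=1769/1209
seg 3: a=3, c=M3/2=-400/403, d=(M4−M3)/(6·3)=452/1209, b=Δ3−h3·(2M3+M4)/6=-160/93
seg 4: a=-1, c=M4/2=956/403, d=(M5−M4)/(6·1)=-956/1209, b=Δ4−h4·(2M4+M5)/6=2924/1209
t_q=49/4 → seg 4, τ=1/4; S=-1+2924/1209·τ+956/403·τ²+-956/1209·τ³=-1673/6448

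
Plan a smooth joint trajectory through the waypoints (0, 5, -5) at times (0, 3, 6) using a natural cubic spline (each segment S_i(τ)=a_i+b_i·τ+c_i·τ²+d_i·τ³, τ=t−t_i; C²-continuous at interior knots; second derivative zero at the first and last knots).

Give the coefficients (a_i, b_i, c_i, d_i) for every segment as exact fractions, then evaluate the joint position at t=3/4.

  seg 0: a=0 b=35/12 c=0 d=-5/36
  seg 1: a=5 b=-5/6 c=-5/4 d=5/36
S(3/4) = 545/256

Δ: Δ0=5/3, Δ1=-10/3
row 1: diag=12, rhs=-30; c'=1/4, d'=-5/2
back: M1=-5/2
M: M0=0, M1=-5/2, M2=0
seg 0: a=0, c=M0/2=0, d=(M1−M0)/(6·3)=-5/36, b=Δ0−h0·(2M0+M1)/6=35/12
seg 1: a=5, c=M1/2=-5/4, d=(M2−M1)/(6·3)=5/36, b=Δ1−h1·(2M1+M2)/6=-5/6
t_q=3/4 → seg 0, τ=3/4; S=0+35/12·τ+0·τ²+-5/36·τ³=545/256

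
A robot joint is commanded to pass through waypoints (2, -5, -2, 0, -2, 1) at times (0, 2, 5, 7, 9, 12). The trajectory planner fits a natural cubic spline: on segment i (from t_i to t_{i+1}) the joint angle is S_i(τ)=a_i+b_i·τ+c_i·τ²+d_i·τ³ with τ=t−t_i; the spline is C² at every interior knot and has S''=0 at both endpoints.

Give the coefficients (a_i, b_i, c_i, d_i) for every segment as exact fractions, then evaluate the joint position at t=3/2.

  seg 0: a=2 b=-1611/362 c=0 d=43/181
  seg 1: a=-5 b=-579/362 c=258/181 d=-607/3258
  seg 2: a=-2 b=348/181 c=-91/362 d=-19/181
  seg 3: a=0 b=-62/181 c=-319/362 d=50/181
  seg 4: a=-2 b=-100/181 c=281/362 d=-281/3258
S(3/2) = -5609/1448

Δ: Δ0=-7/2, Δ1=1, Δ2=1, Δ3=-1, Δ4=1
row 1: diag=10, rhs=27; c'=3/10, d'=27/10
row 2: denom=10−3·3/10=91/10; d'=(0−3·27/10)/(91/10)=-81/91
row 3: denom=8−2·20/91=688/91; d'=(-12−2·-81/91)/(688/91)=-465/344
row 4: denom=10−2·91/344=1629/172; d'=(12−2·-465/344)/(1629/172)=281/181
back: M4=281/181
back: M3=-465/344−91/344·281/181=-319/181
back: M2=-81/91−20/91·-319/181=-91/181
back: M1=27/10−3/10·-91/181=516/181
M: M0=0, M1=516/181, M2=-91/181, M3=-319/181, M4=281/181, M5=0
seg 0: a=2, c=M0/2=0, d=(M1−M0)/(6·2)=43/181, b=Δ0−h0·(2M0+M1)/6=-1611/362
seg 1: a=-5, c=M1/2=258/181, d=(M2−M1)/(6·3)=-607/3258, b=Δ1−h1·(2M1+M2)/6=-579/362
seg 2: a=-2, c=M2/2=-91/362, d=(M3−M2)/(6·2)=-19/181, b=Δ2−h2·(2M2+M3)/6=348/181
seg 3: a=0, c=M3/2=-319/362, d=(M4−M3)/(6·2)=50/181, b=Δ3−h3·(2M3+M4)/6=-62/181
seg 4: a=-2, c=M4/2=281/362, d=(M5−M4)/(6·3)=-281/3258, b=Δ4−h4·(2M4+M5)/6=-100/181
t_q=3/2 → seg 0, τ=3/2; S=2+-1611/362·τ+0·τ²+43/181·τ³=-5609/1448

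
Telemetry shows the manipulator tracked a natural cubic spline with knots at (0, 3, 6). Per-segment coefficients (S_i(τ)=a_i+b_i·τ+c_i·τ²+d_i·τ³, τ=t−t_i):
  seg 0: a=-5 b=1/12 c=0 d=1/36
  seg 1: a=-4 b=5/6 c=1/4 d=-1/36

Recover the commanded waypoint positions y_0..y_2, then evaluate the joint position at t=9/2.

y_0=-5 y_1=-4 y_2=0
S(9/2) = -73/32

y_0 = S_0(0) = a_0 = -5
y_1 = S_1(0) = a_1 = -4
y_2 = S_1(3) = 0
t_q=9/2 is in segment 1 (τ=3/2); S_1(τ)=-73/32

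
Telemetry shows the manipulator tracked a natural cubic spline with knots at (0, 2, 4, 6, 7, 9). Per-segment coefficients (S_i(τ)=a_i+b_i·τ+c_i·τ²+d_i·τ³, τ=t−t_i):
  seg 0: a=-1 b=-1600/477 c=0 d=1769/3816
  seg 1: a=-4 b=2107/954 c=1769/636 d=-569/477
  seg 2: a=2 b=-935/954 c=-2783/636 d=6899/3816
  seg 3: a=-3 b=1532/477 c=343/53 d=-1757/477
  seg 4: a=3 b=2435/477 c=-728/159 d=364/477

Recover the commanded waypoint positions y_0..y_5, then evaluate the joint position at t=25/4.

y_0 = S_0(0) = a_0 = -1
y_1 = S_1(0) = a_1 = -4
y_2 = S_2(0) = a_2 = 2
y_3 = S_3(0) = a_3 = -3
y_4 = S_4(0) = a_4 = 3
y_5 = S_4(2) = 1
t_q=25/4 is in segment 3 (τ=1/4); S_3(τ)=-18827/10176

y_0=-1 y_1=-4 y_2=2 y_3=-3 y_4=3 y_5=1
S(25/4) = -18827/10176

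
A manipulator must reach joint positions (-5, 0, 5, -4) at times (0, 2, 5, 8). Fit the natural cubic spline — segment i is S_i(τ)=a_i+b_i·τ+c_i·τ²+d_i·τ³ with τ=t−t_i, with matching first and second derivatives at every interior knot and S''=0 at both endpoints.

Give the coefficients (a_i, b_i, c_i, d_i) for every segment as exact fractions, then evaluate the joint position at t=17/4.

  seg 0: a=-5 b=539/222 c=0 d=2/111
  seg 1: a=0 b=587/222 c=4/37 d=-289/1998
  seg 2: a=5 b=-68/111 c=-265/222 d=265/1998
S(17/4) = 22965/4736

Δ: Δ0=5/2, Δ1=5/3, Δ2=-3
row 1: diag=10, rhs=-5; c'=3/10, d'=-1/2
row 2: denom=12−3·3/10=111/10; d'=(-28−3·-1/2)/(111/10)=-265/111
back: M2=-265/111
back: M1=-1/2−3/10·-265/111=8/37
M: M0=0, M1=8/37, M2=-265/111, M3=0
seg 0: a=-5, c=M0/2=0, d=(M1−M0)/(6·2)=2/111, b=Δ0−h0·(2M0+M1)/6=539/222
seg 1: a=0, c=M1/2=4/37, d=(M2−M1)/(6·3)=-289/1998, b=Δ1−h1·(2M1+M2)/6=587/222
seg 2: a=5, c=M2/2=-265/222, d=(M3−M2)/(6·3)=265/1998, b=Δ2−h2·(2M2+M3)/6=-68/111
t_q=17/4 → seg 1, τ=9/4; S=0+587/222·τ+4/37·τ²+-289/1998·τ³=22965/4736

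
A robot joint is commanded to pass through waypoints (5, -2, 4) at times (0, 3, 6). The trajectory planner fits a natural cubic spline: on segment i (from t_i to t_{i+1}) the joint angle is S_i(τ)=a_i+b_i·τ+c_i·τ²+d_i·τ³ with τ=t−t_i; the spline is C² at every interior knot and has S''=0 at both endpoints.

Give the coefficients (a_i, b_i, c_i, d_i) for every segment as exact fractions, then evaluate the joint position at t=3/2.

Δ: Δ0=-7/3, Δ1=2
row 1: diag=12, rhs=26; c'=1/4, d'=13/6
back: M1=13/6
M: M0=0, M1=13/6, M2=0
seg 0: a=5, c=M0/2=0, d=(M1−M0)/(6·3)=13/108, b=Δ0−h0·(2M0+M1)/6=-41/12
seg 1: a=-2, c=M1/2=13/12, d=(M2−M1)/(6·3)=-13/108, b=Δ1−h1·(2M1+M2)/6=-1/6
t_q=3/2 → seg 0, τ=3/2; S=5+-41/12·τ+0·τ²+13/108·τ³=9/32

  seg 0: a=5 b=-41/12 c=0 d=13/108
  seg 1: a=-2 b=-1/6 c=13/12 d=-13/108
S(3/2) = 9/32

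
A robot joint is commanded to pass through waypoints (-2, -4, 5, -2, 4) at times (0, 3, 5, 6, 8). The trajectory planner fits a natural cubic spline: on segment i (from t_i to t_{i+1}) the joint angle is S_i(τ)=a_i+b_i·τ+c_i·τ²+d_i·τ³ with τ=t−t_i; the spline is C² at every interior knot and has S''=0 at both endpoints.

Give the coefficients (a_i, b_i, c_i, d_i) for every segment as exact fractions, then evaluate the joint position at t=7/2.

  seg 0: a=-2 b=-7403/1956 c=0 d=2033/5868
  seg 1: a=-4 b=5447/978 c=2033/652 d=-7145/3912
  seg 2: a=5 b=-1895/489 c=-1278/163 d=2306/489
  seg 3: a=-2 b=-2645/489 c=1028/163 d=-514/489
S(7/2) = -6927/10432

Δ: Δ0=-2/3, Δ1=9/2, Δ2=-7, Δ3=3
row 1: diag=10, rhs=31; c'=1/5, d'=31/10
row 2: denom=6−2·1/5=28/5; d'=(-69−2·31/10)/(28/5)=-94/7
row 3: denom=6−1·5/28=163/28; d'=(60−1·-94/7)/(163/28)=2056/163
back: M3=2056/163
back: M2=-94/7−5/28·2056/163=-2556/163
back: M1=31/10−1/5·-2556/163=2033/326
M: M0=0, M1=2033/326, M2=-2556/163, M3=2056/163, M4=0
seg 0: a=-2, c=M0/2=0, d=(M1−M0)/(6·3)=2033/5868, b=Δ0−h0·(2M0+M1)/6=-7403/1956
seg 1: a=-4, c=M1/2=2033/652, d=(M2−M1)/(6·2)=-7145/3912, b=Δ1−h1·(2M1+M2)/6=5447/978
seg 2: a=5, c=M2/2=-1278/163, d=(M3−M2)/(6·1)=2306/489, b=Δ2−h2·(2M2+M3)/6=-1895/489
seg 3: a=-2, c=M3/2=1028/163, d=(M4−M3)/(6·2)=-514/489, b=Δ3−h3·(2M3+M4)/6=-2645/489
t_q=7/2 → seg 1, τ=1/2; S=-4+5447/978·τ+2033/652·τ²+-7145/3912·τ³=-6927/10432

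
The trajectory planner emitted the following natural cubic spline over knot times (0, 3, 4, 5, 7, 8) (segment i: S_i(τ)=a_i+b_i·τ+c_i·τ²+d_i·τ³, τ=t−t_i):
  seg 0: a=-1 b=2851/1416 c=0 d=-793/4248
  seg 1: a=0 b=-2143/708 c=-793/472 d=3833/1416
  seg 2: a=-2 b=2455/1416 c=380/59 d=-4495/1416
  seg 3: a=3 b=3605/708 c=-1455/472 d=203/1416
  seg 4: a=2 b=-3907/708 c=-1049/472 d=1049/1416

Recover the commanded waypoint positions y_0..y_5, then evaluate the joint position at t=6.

y_0 = S_0(0) = a_0 = -1
y_1 = S_1(0) = a_1 = 0
y_2 = S_2(0) = a_2 = -2
y_3 = S_3(0) = a_3 = 3
y_4 = S_4(0) = a_4 = 2
y_5 = S_4(1) = -5
t_q=6 is in segment 3 (τ=1); S_3(τ)=304/59

y_0=-1 y_1=0 y_2=-2 y_3=3 y_4=2 y_5=-5
S(6) = 304/59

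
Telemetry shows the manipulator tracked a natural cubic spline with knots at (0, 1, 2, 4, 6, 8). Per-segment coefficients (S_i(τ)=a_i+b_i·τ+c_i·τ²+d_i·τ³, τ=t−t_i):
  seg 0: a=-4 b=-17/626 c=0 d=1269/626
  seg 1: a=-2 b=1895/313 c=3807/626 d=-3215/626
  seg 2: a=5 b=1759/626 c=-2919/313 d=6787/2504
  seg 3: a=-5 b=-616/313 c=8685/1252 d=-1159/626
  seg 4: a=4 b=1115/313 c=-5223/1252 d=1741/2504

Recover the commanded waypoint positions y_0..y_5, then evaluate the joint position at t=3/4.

y_0=-4 y_1=-2 y_2=5 y_3=-5 y_4=4 y_5=0
S(3/4) = -126809/40064

y_0 = S_0(0) = a_0 = -4
y_1 = S_1(0) = a_1 = -2
y_2 = S_2(0) = a_2 = 5
y_3 = S_3(0) = a_3 = -5
y_4 = S_4(0) = a_4 = 4
y_5 = S_4(2) = 0
t_q=3/4 is in segment 0 (τ=3/4); S_0(τ)=-126809/40064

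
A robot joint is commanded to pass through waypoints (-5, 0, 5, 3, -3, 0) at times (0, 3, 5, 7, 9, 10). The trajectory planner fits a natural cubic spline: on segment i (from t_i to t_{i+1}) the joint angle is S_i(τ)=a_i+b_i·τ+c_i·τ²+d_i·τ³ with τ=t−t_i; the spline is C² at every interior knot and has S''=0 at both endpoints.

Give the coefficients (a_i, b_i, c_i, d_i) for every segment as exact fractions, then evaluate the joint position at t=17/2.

Δ: Δ0=5/3, Δ1=5/2, Δ2=-1, Δ3=-3, Δ4=3
row 1: diag=10, rhs=5; c'=1/5, d'=1/2
row 2: denom=8−2·1/5=38/5; d'=(-21−2·1/2)/(38/5)=-55/19
row 3: denom=8−2·5/19=142/19; d'=(-12−2·-55/19)/(142/19)=-59/71
row 4: denom=6−2·19/71=388/71; d'=(36−2·-59/71)/(388/71)=1337/194
back: M4=1337/194
back: M3=-59/71−19/71·1337/194=-519/194
back: M2=-55/19−5/19·-519/194=-425/194
back: M1=1/2−1/5·-425/194=91/97
M: M0=0, M1=91/97, M2=-425/194, M3=-519/194, M4=1337/194, M5=0
seg 0: a=-5, c=M0/2=0, d=(M1−M0)/(6·3)=91/1746, b=Δ0−h0·(2M0+M1)/6=697/582
seg 1: a=0, c=M1/2=91/194, d=(M2−M1)/(6·2)=-607/2328, b=Δ1−h1·(2M1+M2)/6=758/291
seg 2: a=5, c=M2/2=-425/388, d=(M3−M2)/(6·2)=-47/1164, b=Δ2−h2·(2M2+M3)/6=787/582
seg 3: a=3, c=M3/2=-519/388, d=(M4−M3)/(6·2)=232/291, b=Δ3−h3·(2M3+M4)/6=-2045/582
seg 4: a=-3, c=M4/2=1337/388, d=(M5−M4)/(6·1)=-1337/1164, b=Δ4−h4·(2M4+M5)/6=409/582
t_q=17/2 → seg 3, τ=3/2; S=3+-2045/582·τ+-519/388·τ²+232/291·τ³=-4019/1552

  seg 0: a=-5 b=697/582 c=0 d=91/1746
  seg 1: a=0 b=758/291 c=91/194 d=-607/2328
  seg 2: a=5 b=787/582 c=-425/388 d=-47/1164
  seg 3: a=3 b=-2045/582 c=-519/388 d=232/291
  seg 4: a=-3 b=409/582 c=1337/388 d=-1337/1164
S(17/2) = -4019/1552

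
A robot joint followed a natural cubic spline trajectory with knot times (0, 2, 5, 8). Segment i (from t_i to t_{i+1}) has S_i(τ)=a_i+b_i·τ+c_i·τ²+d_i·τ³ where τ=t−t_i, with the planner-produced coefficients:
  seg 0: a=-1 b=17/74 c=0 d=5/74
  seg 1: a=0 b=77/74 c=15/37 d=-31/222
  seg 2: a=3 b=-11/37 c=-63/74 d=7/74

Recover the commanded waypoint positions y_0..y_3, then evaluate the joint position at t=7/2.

y_0 = S_0(0) = a_0 = -1
y_1 = S_1(0) = a_1 = 0
y_2 = S_2(0) = a_2 = 3
y_3 = S_2(3) = -3
t_q=7/2 is in segment 1 (τ=3/2); S_1(τ)=1185/592

y_0=-1 y_1=0 y_2=3 y_3=-3
S(7/2) = 1185/592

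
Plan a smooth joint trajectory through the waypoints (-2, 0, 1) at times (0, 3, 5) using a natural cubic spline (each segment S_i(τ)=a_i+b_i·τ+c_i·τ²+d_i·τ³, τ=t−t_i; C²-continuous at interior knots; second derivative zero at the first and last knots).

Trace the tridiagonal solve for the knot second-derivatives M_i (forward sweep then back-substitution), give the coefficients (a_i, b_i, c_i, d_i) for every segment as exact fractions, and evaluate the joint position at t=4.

  seg 0: a=-2 b=43/60 c=0 d=-1/180
  seg 1: a=0 b=17/30 c=-1/20 d=1/120
S(4) = 21/40

Δ: Δ0=2/3, Δ1=1/2
row 1: diag=10, rhs=-1; c'=1/5, d'=-1/10
back: M1=-1/10
M: M0=0, M1=-1/10, M2=0
seg 0: a=-2, c=M0/2=0, d=(M1−M0)/(6·3)=-1/180, b=Δ0−h0·(2M0+M1)/6=43/60
seg 1: a=0, c=M1/2=-1/20, d=(M2−M1)/(6·2)=1/120, b=Δ1−h1·(2M1+M2)/6=17/30
t_q=4 → seg 1, τ=1; S=0+17/30·τ+-1/20·τ²+1/120·τ³=21/40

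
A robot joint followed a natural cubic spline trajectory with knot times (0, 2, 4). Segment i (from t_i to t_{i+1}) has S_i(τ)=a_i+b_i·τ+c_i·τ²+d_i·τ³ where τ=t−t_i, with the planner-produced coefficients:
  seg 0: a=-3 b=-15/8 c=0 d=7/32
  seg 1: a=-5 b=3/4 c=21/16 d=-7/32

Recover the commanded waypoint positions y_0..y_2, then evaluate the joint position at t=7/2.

y_0=-3 y_1=-5 y_2=0
S(7/2) = -425/256

y_0 = S_0(0) = a_0 = -3
y_1 = S_1(0) = a_1 = -5
y_2 = S_1(2) = 0
t_q=7/2 is in segment 1 (τ=3/2); S_1(τ)=-425/256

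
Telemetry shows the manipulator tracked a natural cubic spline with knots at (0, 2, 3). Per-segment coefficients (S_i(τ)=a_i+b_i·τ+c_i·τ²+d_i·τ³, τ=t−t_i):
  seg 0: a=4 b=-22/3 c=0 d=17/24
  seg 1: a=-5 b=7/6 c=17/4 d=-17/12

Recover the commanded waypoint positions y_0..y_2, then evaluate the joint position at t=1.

y_0 = S_0(0) = a_0 = 4
y_1 = S_1(0) = a_1 = -5
y_2 = S_1(1) = -1
t_q=1 is in segment 0 (τ=1); S_0(τ)=-21/8

y_0=4 y_1=-5 y_2=-1
S(1) = -21/8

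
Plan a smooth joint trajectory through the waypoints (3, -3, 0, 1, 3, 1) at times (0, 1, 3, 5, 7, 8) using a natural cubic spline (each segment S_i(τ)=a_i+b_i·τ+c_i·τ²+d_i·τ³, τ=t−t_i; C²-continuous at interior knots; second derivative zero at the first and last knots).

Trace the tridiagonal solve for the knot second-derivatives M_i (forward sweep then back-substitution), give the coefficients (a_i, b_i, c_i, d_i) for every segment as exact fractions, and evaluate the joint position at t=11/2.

  seg 0: a=3 b=-1667/224 c=0 d=323/224
  seg 1: a=-3 b=-349/112 c=969/224 d=-113/112
  seg 2: a=0 b=233/112 c=-387/224 d=15/32
  seg 3: a=1 b=89/112 c=243/224 d=-55/112
  seg 4: a=3 b=-85/112 c=-417/224 d=139/224
S(11/2) = 45/28

Δ: Δ0=-6, Δ1=3/2, Δ2=1/2, Δ3=1, Δ4=-2
row 1: diag=6, rhs=45; c'=1/3, d'=15/2
row 2: denom=8−2·1/3=22/3; d'=(-6−2·15/2)/(22/3)=-63/22
row 3: denom=8−2·3/11=82/11; d'=(3−2·-63/22)/(82/11)=48/41
row 4: denom=6−2·11/41=224/41; d'=(-18−2·48/41)/(224/41)=-417/112
back: M4=-417/112
back: M3=48/41−11/41·-417/112=243/112
back: M2=-63/22−3/11·243/112=-387/112
back: M1=15/2−1/3·-387/112=969/112
M: M0=0, M1=969/112, M2=-387/112, M3=243/112, M4=-417/112, M5=0
seg 0: a=3, c=M0/2=0, d=(M1−M0)/(6·1)=323/224, b=Δ0−h0·(2M0+M1)/6=-1667/224
seg 1: a=-3, c=M1/2=969/224, d=(M2−M1)/(6·2)=-113/112, b=Δ1−h1·(2M1+M2)/6=-349/112
seg 2: a=0, c=M2/2=-387/224, d=(M3−M2)/(6·2)=15/32, b=Δ2−h2·(2M2+M3)/6=233/112
seg 3: a=1, c=M3/2=243/224, d=(M4−M3)/(6·2)=-55/112, b=Δ3−h3·(2M3+M4)/6=89/112
seg 4: a=3, c=M4/2=-417/224, d=(M5−M4)/(6·1)=139/224, b=Δ4−h4·(2M4+M5)/6=-85/112
t_q=11/2 → seg 3, τ=1/2; S=1+89/112·τ+243/224·τ²+-55/112·τ³=45/28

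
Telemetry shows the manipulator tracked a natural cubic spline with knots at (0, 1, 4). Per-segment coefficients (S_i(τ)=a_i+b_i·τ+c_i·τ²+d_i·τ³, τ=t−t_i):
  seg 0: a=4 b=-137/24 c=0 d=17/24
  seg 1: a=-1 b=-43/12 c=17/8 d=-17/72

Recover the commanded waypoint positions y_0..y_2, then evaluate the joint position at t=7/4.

y_0 = S_0(0) = a_0 = 4
y_1 = S_1(0) = a_1 = -1
y_2 = S_1(3) = 1
t_q=7/4 is in segment 1 (τ=3/4); S_1(τ)=-1327/512

y_0=4 y_1=-1 y_2=1
S(7/4) = -1327/512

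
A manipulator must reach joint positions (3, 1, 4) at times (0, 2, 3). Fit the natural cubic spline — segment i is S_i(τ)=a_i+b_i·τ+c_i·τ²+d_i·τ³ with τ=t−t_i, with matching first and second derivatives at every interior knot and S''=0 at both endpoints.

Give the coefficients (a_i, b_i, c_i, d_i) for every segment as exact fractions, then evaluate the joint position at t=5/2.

Δ: Δ0=-1, Δ1=3
row 1: diag=6, rhs=24; c'=1/6, d'=4
back: M1=4
M: M0=0, M1=4, M2=0
seg 0: a=3, c=M0/2=0, d=(M1−M0)/(6·2)=1/3, b=Δ0−h0·(2M0+M1)/6=-7/3
seg 1: a=1, c=M1/2=2, d=(M2−M1)/(6·1)=-2/3, b=Δ1−h1·(2M1+M2)/6=5/3
t_q=5/2 → seg 1, τ=1/2; S=1+5/3·τ+2·τ²+-2/3·τ³=9/4

  seg 0: a=3 b=-7/3 c=0 d=1/3
  seg 1: a=1 b=5/3 c=2 d=-2/3
S(5/2) = 9/4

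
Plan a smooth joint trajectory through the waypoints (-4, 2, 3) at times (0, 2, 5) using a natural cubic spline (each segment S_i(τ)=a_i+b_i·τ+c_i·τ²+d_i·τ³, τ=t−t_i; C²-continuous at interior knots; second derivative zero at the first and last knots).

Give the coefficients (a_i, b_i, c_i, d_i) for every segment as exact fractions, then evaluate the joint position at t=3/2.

Δ: Δ0=3, Δ1=1/3
row 1: diag=10, rhs=-16; c'=3/10, d'=-8/5
back: M1=-8/5
M: M0=0, M1=-8/5, M2=0
seg 0: a=-4, c=M0/2=0, d=(M1−M0)/(6·2)=-2/15, b=Δ0−h0·(2M0+M1)/6=53/15
seg 1: a=2, c=M1/2=-4/5, d=(M2−M1)/(6·3)=4/45, b=Δ1−h1·(2M1+M2)/6=29/15
t_q=3/2 → seg 0, τ=3/2; S=-4+53/15·τ+0·τ²+-2/15·τ³=17/20

  seg 0: a=-4 b=53/15 c=0 d=-2/15
  seg 1: a=2 b=29/15 c=-4/5 d=4/45
S(3/2) = 17/20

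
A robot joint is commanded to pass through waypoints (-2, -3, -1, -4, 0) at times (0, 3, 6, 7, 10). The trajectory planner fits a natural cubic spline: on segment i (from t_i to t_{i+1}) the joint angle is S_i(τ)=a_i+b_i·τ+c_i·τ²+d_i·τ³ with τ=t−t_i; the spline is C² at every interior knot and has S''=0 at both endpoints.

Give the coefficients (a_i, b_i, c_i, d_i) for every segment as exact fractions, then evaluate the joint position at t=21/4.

  seg 0: a=-2 b=-20/19 c=0 d=41/513
  seg 1: a=-3 b=21/19 c=41/57 d=-148/513
  seg 2: a=-1 b=-45/19 c=-107/57 d=71/57
  seg 3: a=-4 b=-136/57 c=106/57 d=-106/513
S(21/4) = -3/19

Δ: Δ0=-1/3, Δ1=2/3, Δ2=-3, Δ3=4/3
row 1: diag=12, rhs=6; c'=1/4, d'=1/2
row 2: denom=8−3·1/4=29/4; d'=(-22−3·1/2)/(29/4)=-94/29
row 3: denom=8−1·4/29=228/29; d'=(26−1·-94/29)/(228/29)=212/57
back: M3=212/57
back: M2=-94/29−4/29·212/57=-214/57
back: M1=1/2−1/4·-214/57=82/57
M: M0=0, M1=82/57, M2=-214/57, M3=212/57, M4=0
seg 0: a=-2, c=M0/2=0, d=(M1−M0)/(6·3)=41/513, b=Δ0−h0·(2M0+M1)/6=-20/19
seg 1: a=-3, c=M1/2=41/57, d=(M2−M1)/(6·3)=-148/513, b=Δ1−h1·(2M1+M2)/6=21/19
seg 2: a=-1, c=M2/2=-107/57, d=(M3−M2)/(6·1)=71/57, b=Δ2−h2·(2M2+M3)/6=-45/19
seg 3: a=-4, c=M3/2=106/57, d=(M4−M3)/(6·3)=-106/513, b=Δ3−h3·(2M3+M4)/6=-136/57
t_q=21/4 → seg 1, τ=9/4; S=-3+21/19·τ+41/57·τ²+-148/513·τ³=-3/19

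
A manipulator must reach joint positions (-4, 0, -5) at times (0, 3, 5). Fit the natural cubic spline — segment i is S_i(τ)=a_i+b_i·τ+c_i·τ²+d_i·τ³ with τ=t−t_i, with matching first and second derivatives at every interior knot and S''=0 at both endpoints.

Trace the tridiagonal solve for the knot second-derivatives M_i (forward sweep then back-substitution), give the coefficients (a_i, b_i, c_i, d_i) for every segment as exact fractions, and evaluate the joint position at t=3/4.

Δ: Δ0=4/3, Δ1=-5/2
row 1: diag=10, rhs=-23; c'=1/5, d'=-23/10
back: M1=-23/10
M: M0=0, M1=-23/10, M2=0
seg 0: a=-4, c=M0/2=0, d=(M1−M0)/(6·3)=-23/180, b=Δ0−h0·(2M0+M1)/6=149/60
seg 1: a=0, c=M1/2=-23/20, d=(M2−M1)/(6·2)=23/120, b=Δ1−h1·(2M1+M2)/6=-29/30
t_q=3/4 → seg 0, τ=3/4; S=-4+149/60·τ+0·τ²+-23/180·τ³=-561/256

  seg 0: a=-4 b=149/60 c=0 d=-23/180
  seg 1: a=0 b=-29/30 c=-23/20 d=23/120
S(3/4) = -561/256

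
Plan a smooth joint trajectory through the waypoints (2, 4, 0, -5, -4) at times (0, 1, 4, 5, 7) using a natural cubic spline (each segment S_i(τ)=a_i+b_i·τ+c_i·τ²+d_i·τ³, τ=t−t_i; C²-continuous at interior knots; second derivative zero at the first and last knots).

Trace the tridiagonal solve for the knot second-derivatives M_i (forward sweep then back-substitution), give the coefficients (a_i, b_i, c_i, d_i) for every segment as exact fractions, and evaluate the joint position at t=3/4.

Δ: Δ0=2, Δ1=-4/3, Δ2=-5, Δ3=1/2
row 1: diag=8, rhs=-20; c'=3/8, d'=-5/2
row 2: denom=8−3·3/8=55/8; d'=(-22−3·-5/2)/(55/8)=-116/55
row 3: denom=6−1·8/55=322/55; d'=(33−1·-116/55)/(322/55)=1931/322
back: M3=1931/322
back: M2=-116/55−8/55·1931/322=-480/161
back: M1=-5/2−3/8·-480/161=-445/322
M: M0=0, M1=-445/322, M2=-480/161, M3=1931/322, M4=0
seg 0: a=2, c=M0/2=0, d=(M1−M0)/(6·1)=-445/1932, b=Δ0−h0·(2M0+M1)/6=4309/1932
seg 1: a=4, c=M1/2=-445/644, d=(M2−M1)/(6·3)=-515/5796, b=Δ1−h1·(2M1+M2)/6=1487/966
seg 2: a=0, c=M2/2=-240/161, d=(M3−M2)/(6·1)=413/276, b=Δ2−h2·(2M2+M3)/6=-9671/1932
seg 3: a=-5, c=M3/2=1931/644, d=(M4−M3)/(6·2)=-1931/3864, b=Δ3−h3·(2M3+M4)/6=-3379/966
t_q=3/4 → seg 0, τ=3/4; S=2+4309/1932·τ+0·τ²+-445/1932·τ³=21053/5888

  seg 0: a=2 b=4309/1932 c=0 d=-445/1932
  seg 1: a=4 b=1487/966 c=-445/644 d=-515/5796
  seg 2: a=0 b=-9671/1932 c=-240/161 d=413/276
  seg 3: a=-5 b=-3379/966 c=1931/644 d=-1931/3864
S(3/4) = 21053/5888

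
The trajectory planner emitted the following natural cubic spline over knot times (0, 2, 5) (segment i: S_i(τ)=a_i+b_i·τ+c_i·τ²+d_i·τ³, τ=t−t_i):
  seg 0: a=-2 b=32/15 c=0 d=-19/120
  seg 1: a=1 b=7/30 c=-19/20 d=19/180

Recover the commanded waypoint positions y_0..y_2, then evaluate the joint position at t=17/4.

y_0 = S_0(0) = a_0 = -2
y_1 = S_1(0) = a_1 = 1
y_2 = S_1(3) = -4
t_q=17/4 is in segment 1 (τ=9/4); S_1(τ)=-533/256

y_0=-2 y_1=1 y_2=-4
S(17/4) = -533/256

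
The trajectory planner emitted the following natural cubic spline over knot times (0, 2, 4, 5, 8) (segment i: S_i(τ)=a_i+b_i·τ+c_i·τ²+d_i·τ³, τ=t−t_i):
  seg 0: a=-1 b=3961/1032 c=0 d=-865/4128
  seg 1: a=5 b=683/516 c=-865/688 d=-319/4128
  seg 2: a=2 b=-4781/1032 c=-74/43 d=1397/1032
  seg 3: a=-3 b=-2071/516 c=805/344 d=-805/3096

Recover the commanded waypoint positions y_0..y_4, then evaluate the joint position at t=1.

y_0 = S_0(0) = a_0 = -1
y_1 = S_1(0) = a_1 = 5
y_2 = S_2(0) = a_2 = 2
y_3 = S_3(0) = a_3 = -3
y_4 = S_3(3) = -1
t_q=1 is in segment 0 (τ=1); S_0(τ)=3617/1376

y_0=-1 y_1=5 y_2=2 y_3=-3 y_4=-1
S(1) = 3617/1376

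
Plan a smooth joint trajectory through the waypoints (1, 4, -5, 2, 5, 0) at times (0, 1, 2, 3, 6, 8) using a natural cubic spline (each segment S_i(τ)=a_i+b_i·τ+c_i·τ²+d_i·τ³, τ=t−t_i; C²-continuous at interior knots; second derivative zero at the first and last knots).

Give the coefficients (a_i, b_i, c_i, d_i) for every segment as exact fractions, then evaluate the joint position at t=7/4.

  seg 0: a=1 b=15097/2050 c=0 d=-8947/2050
  seg 1: a=4 b=-5872/1025 c=-26841/2050 d=4027/410
  seg 2: a=-5 b=-5021/2050 c=16782/1025 d=-14193/2050
  seg 3: a=2 b=9764/1025 c=-1803/410 d=1063/2050
  seg 4: a=5 b=-5861/2050 c=276/1025 d=-46/1025
S(7/4) = -461543/131200

Δ: Δ0=3, Δ1=-9, Δ2=7, Δ3=1, Δ4=-5/2
row 1: diag=4, rhs=-72; c'=1/4, d'=-18
row 2: denom=4−1·1/4=15/4; d'=(96−1·-18)/(15/4)=152/5
row 3: denom=8−1·4/15=116/15; d'=(-36−1·152/5)/(116/15)=-249/29
row 4: denom=10−3·45/116=1025/116; d'=(-21−3·-249/29)/(1025/116)=552/1025
back: M4=552/1025
back: M3=-249/29−45/116·552/1025=-1803/205
back: M2=152/5−4/15·-1803/205=33564/1025
back: M1=-18−1/4·33564/1025=-26841/1025
M: M0=0, M1=-26841/1025, M2=33564/1025, M3=-1803/205, M4=552/1025, M5=0
seg 0: a=1, c=M0/2=0, d=(M1−M0)/(6·1)=-8947/2050, b=Δ0−h0·(2M0+M1)/6=15097/2050
seg 1: a=4, c=M1/2=-26841/2050, d=(M2−M1)/(6·1)=4027/410, b=Δ1−h1·(2M1+M2)/6=-5872/1025
seg 2: a=-5, c=M2/2=16782/1025, d=(M3−M2)/(6·1)=-14193/2050, b=Δ2−h2·(2M2+M3)/6=-5021/2050
seg 3: a=2, c=M3/2=-1803/410, d=(M4−M3)/(6·3)=1063/2050, b=Δ3−h3·(2M3+M4)/6=9764/1025
seg 4: a=5, c=M4/2=276/1025, d=(M5−M4)/(6·2)=-46/1025, b=Δ4−h4·(2M4+M5)/6=-5861/2050
t_q=7/4 → seg 1, τ=3/4; S=4+-5872/1025·τ+-26841/2050·τ²+4027/410·τ³=-461543/131200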